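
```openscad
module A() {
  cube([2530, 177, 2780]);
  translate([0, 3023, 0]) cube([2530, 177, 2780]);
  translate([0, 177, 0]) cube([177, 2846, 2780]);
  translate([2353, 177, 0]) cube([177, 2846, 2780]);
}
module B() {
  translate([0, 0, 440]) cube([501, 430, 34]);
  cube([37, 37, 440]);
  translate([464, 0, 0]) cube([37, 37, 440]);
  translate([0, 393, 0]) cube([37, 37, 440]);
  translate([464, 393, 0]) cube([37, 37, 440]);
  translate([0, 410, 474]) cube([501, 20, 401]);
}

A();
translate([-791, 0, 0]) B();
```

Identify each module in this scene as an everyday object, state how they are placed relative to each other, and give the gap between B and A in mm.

A is a house frame. B is a chair. The chair is on the floor beside the house frame on its −x side. The gap between the chair and the house frame is 290 mm.

The chair's nearest face is 290 mm from the house frame's −x face.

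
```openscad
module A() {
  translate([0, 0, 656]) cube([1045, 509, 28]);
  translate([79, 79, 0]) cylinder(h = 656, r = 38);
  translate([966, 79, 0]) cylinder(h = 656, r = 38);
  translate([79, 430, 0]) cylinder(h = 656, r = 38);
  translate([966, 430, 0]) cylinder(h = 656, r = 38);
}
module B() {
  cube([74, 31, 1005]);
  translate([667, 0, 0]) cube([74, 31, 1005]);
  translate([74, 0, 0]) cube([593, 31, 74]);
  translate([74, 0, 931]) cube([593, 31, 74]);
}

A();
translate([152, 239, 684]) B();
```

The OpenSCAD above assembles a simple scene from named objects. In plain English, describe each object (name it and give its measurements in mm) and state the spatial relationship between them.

A is a table with a 1045×509 mm rectangular top, 28 mm thick, top surface at z = 684 mm, supported by four round legs of 76 mm diameter, each leg's bounding box inset 41 mm from the nearest pair of top edges, running from the floor.

B is a picture frame with a 593×857 mm rectangular opening (x by z) and a uniform 74 mm border on every side. Frame depth is 31 mm along y. It is built from two vertical stiles running the full outside height and two horizontal rails spanning the gap between the stiles.

The picture frame is on top of the table, centred.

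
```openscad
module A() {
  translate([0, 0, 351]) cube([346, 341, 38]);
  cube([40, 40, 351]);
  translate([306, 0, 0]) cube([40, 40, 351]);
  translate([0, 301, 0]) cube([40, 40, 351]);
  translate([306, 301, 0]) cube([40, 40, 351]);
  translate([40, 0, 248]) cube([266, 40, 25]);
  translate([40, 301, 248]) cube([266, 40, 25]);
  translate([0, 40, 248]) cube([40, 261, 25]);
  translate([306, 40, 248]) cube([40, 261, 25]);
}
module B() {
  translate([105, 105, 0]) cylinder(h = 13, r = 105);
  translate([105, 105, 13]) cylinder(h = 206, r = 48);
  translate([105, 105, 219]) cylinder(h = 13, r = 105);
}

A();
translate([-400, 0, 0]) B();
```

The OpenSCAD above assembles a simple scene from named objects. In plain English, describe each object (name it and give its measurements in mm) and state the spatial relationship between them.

A is a simple wooden stool: a rectangular seat 346 mm (x) by 341 mm (y), 38 mm thick, top face at z = 389 mm, on four square legs, each 40×40 mm in cross-section. The legs rest on z = 0, each flush with a corner of the seat. Four stretchers, 40 mm wide and 25 mm tall, connect adjacent legs with their undersides at z = 248 mm, each running between the inner faces of the legs it joins and aligned with the legs' outer faces on the other axis.

B is a spool: two coaxial disc flanges of radius 105 mm and thickness 13 mm, joined by a core cylinder of radius 48 mm and height 206 mm. The lower flange rests on z = 0 and the three cylinders share a vertical axis.

The spool is on the floor beside the stool on its −x side.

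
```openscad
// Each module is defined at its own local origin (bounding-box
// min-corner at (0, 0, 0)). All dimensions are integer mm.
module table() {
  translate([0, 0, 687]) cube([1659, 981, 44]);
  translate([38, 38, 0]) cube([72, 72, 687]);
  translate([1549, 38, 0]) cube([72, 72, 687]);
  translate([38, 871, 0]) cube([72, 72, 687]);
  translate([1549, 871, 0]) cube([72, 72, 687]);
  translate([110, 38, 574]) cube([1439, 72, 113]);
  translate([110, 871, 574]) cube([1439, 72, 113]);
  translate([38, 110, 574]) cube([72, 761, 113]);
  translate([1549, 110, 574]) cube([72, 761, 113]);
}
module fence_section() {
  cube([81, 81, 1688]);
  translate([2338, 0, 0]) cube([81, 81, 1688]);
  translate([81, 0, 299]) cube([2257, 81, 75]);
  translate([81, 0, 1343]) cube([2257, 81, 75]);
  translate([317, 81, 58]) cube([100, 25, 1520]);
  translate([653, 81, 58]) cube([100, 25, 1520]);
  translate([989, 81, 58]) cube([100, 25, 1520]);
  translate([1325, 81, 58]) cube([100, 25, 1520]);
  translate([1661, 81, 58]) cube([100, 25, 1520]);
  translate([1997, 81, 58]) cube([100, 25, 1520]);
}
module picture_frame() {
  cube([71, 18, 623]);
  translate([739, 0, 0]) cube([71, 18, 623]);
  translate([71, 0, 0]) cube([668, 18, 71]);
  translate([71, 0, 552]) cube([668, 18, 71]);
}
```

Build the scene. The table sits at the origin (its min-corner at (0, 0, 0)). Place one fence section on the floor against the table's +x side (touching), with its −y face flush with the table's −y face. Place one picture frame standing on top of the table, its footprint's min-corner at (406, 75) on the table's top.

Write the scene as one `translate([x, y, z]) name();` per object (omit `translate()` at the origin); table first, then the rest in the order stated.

table();
translate([1659, 0, 0]) fence_section();
translate([406, 75, 731]) picture_frame();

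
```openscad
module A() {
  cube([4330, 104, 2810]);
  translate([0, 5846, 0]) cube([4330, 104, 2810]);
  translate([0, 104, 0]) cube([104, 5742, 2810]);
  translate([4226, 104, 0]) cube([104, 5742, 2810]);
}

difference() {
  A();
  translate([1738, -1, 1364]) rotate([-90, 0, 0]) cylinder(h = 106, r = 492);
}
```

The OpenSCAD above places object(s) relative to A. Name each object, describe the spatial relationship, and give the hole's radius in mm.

The subtracted cylinder has r = 492 mm.

A is a house frame. The house frame has a circular hole through its front wall. The hole's radius is 492 mm.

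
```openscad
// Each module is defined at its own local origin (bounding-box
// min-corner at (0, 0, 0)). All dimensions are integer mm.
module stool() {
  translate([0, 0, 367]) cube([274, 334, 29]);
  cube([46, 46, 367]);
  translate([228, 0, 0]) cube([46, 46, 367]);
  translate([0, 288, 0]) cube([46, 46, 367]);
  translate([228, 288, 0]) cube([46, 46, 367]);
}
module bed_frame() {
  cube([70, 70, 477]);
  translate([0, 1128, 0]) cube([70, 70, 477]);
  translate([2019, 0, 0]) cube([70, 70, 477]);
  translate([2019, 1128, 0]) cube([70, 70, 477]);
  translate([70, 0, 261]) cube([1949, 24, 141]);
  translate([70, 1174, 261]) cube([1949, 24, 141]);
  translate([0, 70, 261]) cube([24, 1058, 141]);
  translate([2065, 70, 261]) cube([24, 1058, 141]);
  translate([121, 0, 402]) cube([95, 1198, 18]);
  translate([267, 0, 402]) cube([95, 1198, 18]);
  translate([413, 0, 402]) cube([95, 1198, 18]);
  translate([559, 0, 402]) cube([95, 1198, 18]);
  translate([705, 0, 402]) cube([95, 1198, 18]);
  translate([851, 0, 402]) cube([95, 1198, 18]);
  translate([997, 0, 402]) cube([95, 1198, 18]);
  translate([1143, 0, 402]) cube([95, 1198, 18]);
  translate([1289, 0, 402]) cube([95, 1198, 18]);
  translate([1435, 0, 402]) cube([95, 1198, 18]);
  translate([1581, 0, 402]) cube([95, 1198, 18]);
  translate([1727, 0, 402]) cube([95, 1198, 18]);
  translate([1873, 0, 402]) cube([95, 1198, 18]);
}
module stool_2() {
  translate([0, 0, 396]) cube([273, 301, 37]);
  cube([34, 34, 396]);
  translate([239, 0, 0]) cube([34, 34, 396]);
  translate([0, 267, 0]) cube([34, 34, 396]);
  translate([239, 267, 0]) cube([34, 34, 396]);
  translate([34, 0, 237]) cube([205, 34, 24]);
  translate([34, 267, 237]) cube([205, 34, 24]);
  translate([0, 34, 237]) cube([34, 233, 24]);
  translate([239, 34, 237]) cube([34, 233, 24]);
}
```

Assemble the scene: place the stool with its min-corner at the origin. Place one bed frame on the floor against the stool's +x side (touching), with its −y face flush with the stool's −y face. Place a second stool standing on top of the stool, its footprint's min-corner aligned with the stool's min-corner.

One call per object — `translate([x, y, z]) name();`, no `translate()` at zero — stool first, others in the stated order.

stool();
translate([274, 0, 0]) bed_frame();
translate([0, 0, 396]) stool_2();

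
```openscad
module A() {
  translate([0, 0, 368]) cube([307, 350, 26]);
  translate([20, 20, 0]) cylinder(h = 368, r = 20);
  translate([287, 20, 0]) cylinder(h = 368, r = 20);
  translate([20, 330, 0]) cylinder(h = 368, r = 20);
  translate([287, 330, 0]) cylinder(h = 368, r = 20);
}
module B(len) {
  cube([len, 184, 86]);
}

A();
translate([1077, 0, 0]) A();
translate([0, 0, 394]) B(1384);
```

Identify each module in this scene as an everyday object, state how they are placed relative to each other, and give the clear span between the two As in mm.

Second stool starts at x = 1077; first ends at x = 307; clear span = 1077 − 307 = 770 mm.

A is a stool. B is a beam. A beam spans the tops of two stools. The clear span between the two stools is 770 mm.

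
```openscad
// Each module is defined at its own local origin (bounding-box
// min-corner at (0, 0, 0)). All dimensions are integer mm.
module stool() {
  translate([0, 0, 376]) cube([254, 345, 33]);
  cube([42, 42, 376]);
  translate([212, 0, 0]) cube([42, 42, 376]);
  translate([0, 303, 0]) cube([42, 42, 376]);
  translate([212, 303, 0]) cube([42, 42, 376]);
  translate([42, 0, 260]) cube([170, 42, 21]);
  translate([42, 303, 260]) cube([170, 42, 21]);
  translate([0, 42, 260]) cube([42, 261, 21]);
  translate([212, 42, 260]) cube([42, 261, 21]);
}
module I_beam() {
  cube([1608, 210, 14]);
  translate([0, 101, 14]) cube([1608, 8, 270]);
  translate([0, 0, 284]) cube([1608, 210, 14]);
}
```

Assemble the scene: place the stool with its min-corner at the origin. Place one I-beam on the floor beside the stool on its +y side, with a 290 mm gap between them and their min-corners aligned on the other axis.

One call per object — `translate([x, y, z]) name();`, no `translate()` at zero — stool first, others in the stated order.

stool();
translate([0, 635, 0]) I_beam();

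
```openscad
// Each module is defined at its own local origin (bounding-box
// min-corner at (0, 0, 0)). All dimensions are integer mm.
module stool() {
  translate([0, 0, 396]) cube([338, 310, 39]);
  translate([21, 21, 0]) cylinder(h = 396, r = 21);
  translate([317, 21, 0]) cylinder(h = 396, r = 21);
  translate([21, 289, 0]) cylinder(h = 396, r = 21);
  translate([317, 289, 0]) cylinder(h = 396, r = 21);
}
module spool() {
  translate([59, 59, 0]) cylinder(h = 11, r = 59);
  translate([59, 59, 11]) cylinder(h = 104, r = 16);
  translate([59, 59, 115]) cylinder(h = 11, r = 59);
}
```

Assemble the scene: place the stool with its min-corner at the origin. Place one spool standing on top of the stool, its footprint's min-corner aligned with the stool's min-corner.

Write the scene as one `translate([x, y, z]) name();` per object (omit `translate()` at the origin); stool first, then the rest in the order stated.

stool();
translate([0, 0, 435]) spool();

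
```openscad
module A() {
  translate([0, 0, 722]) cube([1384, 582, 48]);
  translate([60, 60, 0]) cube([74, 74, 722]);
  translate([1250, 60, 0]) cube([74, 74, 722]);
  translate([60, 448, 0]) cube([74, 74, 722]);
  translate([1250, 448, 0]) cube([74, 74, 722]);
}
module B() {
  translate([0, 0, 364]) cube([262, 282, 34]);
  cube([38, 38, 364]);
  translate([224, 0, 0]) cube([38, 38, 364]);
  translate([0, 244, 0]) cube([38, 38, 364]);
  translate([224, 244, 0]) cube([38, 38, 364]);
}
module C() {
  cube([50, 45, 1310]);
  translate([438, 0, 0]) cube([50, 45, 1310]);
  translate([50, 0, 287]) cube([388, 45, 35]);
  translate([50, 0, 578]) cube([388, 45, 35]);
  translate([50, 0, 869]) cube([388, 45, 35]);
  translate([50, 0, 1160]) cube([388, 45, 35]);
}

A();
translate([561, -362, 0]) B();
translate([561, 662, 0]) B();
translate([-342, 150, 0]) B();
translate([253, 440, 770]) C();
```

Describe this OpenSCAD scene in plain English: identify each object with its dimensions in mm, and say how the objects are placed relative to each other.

A is a rectangular dining table. The top is 1384×582×48 mm with its upper surface at z = 770 mm. It stands on four 74×74 mm square legs, each inset 60 mm from the nearest pair of top edges, running from the floor to the underside of the top.

B is a four-legged stool. The seat is a 262×282×34 mm slab whose top surface is at z = 398 mm; four square legs, each 38×38 mm in cross-section, run from the floor (z = 0) to the underside of the seat, each flush with a corner of the seat.

C is a straight ladder. Two 50×45 mm vertical rails, 1310 mm tall, stand 488 mm apart (outside-to-outside) with their front faces coplanar on the −y side. 4 rungs, each 45 mm deep and 35 mm tall, span between the inner faces of the rails, front faces flush with the rails. The lowest rung's underside is at z = 287 mm and rungs are spaced 291 mm apart (underside to underside).

Three stools sit around the table at the −y, +y, −x sides. The ladder is on top of the table.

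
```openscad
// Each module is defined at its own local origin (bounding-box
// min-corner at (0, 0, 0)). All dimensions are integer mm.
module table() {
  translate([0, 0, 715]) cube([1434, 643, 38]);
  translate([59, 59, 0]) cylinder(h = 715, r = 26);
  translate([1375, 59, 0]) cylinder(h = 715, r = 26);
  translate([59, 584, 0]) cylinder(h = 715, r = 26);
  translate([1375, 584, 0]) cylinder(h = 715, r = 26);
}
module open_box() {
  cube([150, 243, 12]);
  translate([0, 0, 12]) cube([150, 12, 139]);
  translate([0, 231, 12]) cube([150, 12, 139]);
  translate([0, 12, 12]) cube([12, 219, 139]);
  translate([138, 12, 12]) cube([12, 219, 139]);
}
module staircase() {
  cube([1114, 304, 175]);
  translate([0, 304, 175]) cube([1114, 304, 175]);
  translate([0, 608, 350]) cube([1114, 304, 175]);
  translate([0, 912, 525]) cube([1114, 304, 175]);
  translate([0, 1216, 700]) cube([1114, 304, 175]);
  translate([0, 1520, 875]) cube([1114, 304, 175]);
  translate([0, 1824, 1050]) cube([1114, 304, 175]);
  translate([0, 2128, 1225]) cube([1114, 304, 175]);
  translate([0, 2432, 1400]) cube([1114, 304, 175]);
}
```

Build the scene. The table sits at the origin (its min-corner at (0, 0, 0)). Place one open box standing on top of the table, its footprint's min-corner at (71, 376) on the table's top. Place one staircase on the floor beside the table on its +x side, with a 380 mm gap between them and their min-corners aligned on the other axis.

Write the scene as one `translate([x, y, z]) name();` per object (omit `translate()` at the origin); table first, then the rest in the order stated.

table();
translate([71, 376, 753]) open_box();
translate([1814, 0, 0]) staircase();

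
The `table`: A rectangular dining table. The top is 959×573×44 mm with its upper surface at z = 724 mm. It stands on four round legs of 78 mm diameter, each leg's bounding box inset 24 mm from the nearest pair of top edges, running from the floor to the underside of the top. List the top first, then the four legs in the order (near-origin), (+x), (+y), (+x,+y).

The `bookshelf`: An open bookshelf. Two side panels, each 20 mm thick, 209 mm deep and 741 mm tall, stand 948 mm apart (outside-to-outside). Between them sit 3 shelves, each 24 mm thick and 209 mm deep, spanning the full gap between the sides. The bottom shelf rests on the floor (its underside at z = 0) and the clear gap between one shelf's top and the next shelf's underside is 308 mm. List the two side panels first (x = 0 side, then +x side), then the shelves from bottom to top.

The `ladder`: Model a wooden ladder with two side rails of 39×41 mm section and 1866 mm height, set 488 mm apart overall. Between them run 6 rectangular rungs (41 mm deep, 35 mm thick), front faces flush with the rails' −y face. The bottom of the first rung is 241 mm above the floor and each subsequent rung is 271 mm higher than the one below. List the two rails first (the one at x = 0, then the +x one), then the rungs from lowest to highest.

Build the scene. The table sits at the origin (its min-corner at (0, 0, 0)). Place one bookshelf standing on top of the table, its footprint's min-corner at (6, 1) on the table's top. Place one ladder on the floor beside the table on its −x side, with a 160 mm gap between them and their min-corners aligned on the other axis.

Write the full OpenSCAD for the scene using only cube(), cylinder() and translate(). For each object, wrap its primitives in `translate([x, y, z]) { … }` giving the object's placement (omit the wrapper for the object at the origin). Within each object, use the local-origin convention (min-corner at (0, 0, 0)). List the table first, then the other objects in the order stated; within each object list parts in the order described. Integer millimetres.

translate([0, 0, 680]) cube([959, 573, 44]);
translate([63, 63, 0]) cylinder(h = 680, r = 39);
translate([896, 63, 0]) cylinder(h = 680, r = 39);
translate([63, 510, 0]) cylinder(h = 680, r = 39);
translate([896, 510, 0]) cylinder(h = 680, r = 39);
translate([6, 1, 724]) {
  cube([20, 209, 741]);
  translate([928, 0, 0]) cube([20, 209, 741]);
  translate([20, 0, 0]) cube([908, 209, 24]);
  translate([20, 0, 332]) cube([908, 209, 24]);
  translate([20, 0, 664]) cube([908, 209, 24]);
}
translate([-648, 0, 0]) {
  cube([39, 41, 1866]);
  translate([449, 0, 0]) cube([39, 41, 1866]);
  translate([39, 0, 241]) cube([410, 41, 35]);
  translate([39, 0, 512]) cube([410, 41, 35]);
  translate([39, 0, 783]) cube([410, 41, 35]);
  translate([39, 0, 1054]) cube([410, 41, 35]);
  translate([39, 0, 1325]) cube([410, 41, 35]);
  translate([39, 0, 1596]) cube([410, 41, 35]);
}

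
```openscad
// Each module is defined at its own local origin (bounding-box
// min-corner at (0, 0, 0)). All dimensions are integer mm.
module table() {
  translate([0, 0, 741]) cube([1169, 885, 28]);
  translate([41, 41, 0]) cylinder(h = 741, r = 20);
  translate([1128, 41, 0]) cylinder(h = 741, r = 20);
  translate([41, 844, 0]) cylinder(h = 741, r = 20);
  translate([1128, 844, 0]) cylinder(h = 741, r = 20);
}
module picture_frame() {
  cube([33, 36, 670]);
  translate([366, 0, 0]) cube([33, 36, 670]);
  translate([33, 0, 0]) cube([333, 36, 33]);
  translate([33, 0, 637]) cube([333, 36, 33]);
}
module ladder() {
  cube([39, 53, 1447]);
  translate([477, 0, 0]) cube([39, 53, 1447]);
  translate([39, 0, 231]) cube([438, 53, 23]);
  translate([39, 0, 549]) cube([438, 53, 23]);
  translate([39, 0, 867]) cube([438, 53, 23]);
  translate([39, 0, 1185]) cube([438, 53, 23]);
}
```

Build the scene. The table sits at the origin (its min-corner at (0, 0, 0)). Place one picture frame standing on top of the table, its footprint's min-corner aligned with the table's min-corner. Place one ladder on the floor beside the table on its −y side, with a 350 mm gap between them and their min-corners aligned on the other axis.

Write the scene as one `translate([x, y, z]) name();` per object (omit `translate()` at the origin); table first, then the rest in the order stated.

table();
translate([0, 0, 769]) picture_frame();
translate([0, -403, 0]) ladder();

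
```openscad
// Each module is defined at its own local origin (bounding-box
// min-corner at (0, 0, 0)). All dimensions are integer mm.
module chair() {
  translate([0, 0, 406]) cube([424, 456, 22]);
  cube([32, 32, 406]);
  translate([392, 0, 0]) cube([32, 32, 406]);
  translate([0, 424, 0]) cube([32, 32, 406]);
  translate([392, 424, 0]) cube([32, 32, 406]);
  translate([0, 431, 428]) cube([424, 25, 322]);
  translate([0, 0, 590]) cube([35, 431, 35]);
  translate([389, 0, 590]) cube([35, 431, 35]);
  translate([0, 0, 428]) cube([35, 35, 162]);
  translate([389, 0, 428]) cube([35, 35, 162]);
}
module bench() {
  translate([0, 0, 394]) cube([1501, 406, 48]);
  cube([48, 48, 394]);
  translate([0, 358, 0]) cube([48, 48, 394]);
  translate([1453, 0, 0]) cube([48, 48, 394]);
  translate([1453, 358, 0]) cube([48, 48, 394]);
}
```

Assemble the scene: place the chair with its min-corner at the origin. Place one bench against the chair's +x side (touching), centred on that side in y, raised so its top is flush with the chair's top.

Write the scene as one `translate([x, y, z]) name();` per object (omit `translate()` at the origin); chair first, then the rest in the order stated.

chair();
translate([424, 25, 308]) bench();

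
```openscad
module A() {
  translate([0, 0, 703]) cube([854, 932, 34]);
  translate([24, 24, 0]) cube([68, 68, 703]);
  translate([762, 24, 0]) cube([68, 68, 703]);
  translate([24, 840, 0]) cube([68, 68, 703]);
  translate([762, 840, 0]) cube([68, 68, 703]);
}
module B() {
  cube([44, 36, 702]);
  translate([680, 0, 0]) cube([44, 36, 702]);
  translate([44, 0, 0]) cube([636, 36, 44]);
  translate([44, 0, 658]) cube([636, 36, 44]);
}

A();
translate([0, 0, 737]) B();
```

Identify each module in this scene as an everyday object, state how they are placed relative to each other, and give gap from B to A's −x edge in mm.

A is a table. B is a picture frame. The picture frame is on top of the table. The gap from the picture frame to the table's −x edge is 0 mm.

The picture frame's min-x is at 0; the table's min-x is 0; gap = 0 mm.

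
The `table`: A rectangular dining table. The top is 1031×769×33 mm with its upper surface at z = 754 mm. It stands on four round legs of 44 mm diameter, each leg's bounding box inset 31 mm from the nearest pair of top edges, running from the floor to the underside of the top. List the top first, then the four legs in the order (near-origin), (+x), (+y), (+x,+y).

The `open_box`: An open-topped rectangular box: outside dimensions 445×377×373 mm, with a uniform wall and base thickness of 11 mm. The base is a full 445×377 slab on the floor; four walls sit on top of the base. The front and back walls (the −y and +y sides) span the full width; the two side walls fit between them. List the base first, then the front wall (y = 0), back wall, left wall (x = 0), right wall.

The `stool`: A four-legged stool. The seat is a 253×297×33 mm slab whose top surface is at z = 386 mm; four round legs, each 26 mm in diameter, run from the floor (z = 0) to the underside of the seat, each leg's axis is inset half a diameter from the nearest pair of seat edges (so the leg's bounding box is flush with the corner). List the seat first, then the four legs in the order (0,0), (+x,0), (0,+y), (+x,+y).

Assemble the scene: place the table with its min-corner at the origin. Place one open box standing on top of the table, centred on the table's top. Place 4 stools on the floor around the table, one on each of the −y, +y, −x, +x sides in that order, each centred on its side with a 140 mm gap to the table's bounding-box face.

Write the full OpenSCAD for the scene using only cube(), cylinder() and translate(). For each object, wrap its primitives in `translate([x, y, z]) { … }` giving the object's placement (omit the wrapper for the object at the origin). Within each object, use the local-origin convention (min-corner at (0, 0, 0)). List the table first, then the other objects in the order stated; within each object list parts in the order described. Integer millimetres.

translate([0, 0, 721]) cube([1031, 769, 33]);
translate([53, 53, 0]) cylinder(h = 721, r = 22);
translate([978, 53, 0]) cylinder(h = 721, r = 22);
translate([53, 716, 0]) cylinder(h = 721, r = 22);
translate([978, 716, 0]) cylinder(h = 721, r = 22);
translate([293, 196, 754]) {
  cube([445, 377, 11]);
  translate([0, 0, 11]) cube([445, 11, 362]);
  translate([0, 366, 11]) cube([445, 11, 362]);
  translate([0, 11, 11]) cube([11, 355, 362]);
  translate([434, 11, 11]) cube([11, 355, 362]);
}
translate([389, -437, 0]) {
  translate([0, 0, 353]) cube([253, 297, 33]);
  translate([13, 13, 0]) cylinder(h = 353, r = 13);
  translate([240, 13, 0]) cylinder(h = 353, r = 13);
  translate([13, 284, 0]) cylinder(h = 353, r = 13);
  translate([240, 284, 0]) cylinder(h = 353, r = 13);
}
translate([389, 909, 0]) {
  translate([0, 0, 353]) cube([253, 297, 33]);
  translate([13, 13, 0]) cylinder(h = 353, r = 13);
  translate([240, 13, 0]) cylinder(h = 353, r = 13);
  translate([13, 284, 0]) cylinder(h = 353, r = 13);
  translate([240, 284, 0]) cylinder(h = 353, r = 13);
}
translate([-393, 236, 0]) {
  translate([0, 0, 353]) cube([253, 297, 33]);
  translate([13, 13, 0]) cylinder(h = 353, r = 13);
  translate([240, 13, 0]) cylinder(h = 353, r = 13);
  translate([13, 284, 0]) cylinder(h = 353, r = 13);
  translate([240, 284, 0]) cylinder(h = 353, r = 13);
}
translate([1171, 236, 0]) {
  translate([0, 0, 353]) cube([253, 297, 33]);
  translate([13, 13, 0]) cylinder(h = 353, r = 13);
  translate([240, 13, 0]) cylinder(h = 353, r = 13);
  translate([13, 284, 0]) cylinder(h = 353, r = 13);
  translate([240, 284, 0]) cylinder(h = 353, r = 13);
}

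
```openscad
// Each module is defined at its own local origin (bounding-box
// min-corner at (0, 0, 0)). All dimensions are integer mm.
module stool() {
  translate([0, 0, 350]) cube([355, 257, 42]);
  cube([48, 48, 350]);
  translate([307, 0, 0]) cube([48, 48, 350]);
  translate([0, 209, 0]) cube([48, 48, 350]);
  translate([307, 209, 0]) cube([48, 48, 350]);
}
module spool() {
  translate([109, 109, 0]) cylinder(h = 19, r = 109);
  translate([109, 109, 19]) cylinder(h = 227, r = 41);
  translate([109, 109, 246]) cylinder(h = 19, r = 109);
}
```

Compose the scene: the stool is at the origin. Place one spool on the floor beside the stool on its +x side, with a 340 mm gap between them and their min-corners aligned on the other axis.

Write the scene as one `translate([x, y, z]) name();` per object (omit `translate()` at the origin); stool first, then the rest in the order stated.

stool();
translate([695, 0, 0]) spool();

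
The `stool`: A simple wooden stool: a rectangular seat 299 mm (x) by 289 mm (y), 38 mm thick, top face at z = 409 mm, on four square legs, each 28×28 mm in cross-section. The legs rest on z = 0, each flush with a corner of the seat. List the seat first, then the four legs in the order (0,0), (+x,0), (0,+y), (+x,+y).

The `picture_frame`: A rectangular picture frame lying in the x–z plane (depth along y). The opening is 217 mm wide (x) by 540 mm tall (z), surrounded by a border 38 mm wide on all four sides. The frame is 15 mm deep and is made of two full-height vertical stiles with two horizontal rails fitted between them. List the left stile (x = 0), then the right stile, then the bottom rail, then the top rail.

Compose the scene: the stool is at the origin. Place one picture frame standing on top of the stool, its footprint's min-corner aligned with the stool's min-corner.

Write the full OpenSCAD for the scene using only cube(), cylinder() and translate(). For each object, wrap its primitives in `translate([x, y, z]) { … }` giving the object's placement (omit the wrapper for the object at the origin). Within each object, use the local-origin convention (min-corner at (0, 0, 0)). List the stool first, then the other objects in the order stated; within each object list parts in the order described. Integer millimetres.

translate([0, 0, 371]) cube([299, 289, 38]);
cube([28, 28, 371]);
translate([271, 0, 0]) cube([28, 28, 371]);
translate([0, 261, 0]) cube([28, 28, 371]);
translate([271, 261, 0]) cube([28, 28, 371]);
translate([0, 0, 409]) {
  cube([38, 15, 616]);
  translate([255, 0, 0]) cube([38, 15, 616]);
  translate([38, 0, 0]) cube([217, 15, 38]);
  translate([38, 0, 578]) cube([217, 15, 38]);
}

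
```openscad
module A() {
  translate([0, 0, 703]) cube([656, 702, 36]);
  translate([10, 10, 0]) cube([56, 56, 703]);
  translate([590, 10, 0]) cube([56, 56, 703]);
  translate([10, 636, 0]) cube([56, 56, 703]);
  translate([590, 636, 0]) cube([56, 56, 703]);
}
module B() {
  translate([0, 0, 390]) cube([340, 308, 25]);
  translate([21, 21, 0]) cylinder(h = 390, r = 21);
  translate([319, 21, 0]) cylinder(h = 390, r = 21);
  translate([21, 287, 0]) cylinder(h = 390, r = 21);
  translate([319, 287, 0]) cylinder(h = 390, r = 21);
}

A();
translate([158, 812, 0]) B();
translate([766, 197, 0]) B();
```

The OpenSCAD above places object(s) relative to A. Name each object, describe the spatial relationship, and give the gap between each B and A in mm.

Each stool's nearest face is 110 mm from the table's bounding box.

A is a table. B is a stool. Two stools sit around the table at the +y, +x sides. The gap between each stool and the table is 110 mm.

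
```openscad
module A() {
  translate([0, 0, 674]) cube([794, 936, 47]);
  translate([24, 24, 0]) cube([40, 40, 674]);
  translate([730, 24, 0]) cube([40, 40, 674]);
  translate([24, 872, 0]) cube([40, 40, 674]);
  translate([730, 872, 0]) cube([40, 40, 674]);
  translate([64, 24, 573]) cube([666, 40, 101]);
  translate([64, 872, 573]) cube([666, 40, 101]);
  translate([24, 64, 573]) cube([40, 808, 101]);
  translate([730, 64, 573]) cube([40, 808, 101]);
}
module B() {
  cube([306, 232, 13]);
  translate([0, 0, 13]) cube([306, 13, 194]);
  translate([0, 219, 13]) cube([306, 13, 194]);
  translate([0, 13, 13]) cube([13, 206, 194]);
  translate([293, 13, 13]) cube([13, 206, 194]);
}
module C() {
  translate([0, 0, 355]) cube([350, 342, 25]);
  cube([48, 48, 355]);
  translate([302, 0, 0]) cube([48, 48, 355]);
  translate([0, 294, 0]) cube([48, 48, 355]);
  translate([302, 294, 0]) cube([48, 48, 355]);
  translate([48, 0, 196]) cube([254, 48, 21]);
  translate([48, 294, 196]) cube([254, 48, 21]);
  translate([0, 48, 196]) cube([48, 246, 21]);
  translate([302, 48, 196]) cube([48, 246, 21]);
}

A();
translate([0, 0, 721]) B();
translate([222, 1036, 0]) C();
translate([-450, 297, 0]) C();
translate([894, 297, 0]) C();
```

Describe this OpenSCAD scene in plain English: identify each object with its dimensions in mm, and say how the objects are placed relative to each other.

A is a rectangular dining table. The top is 794×936×47 mm with its upper surface at z = 721 mm. It stands on four 40×40 mm square legs, each inset 24 mm from the nearest pair of top edges, running from the floor to the underside of the top. Four apron rails, 40 mm thick and 101 mm tall, run between adjacent legs with their top edges flush with the underside of the top and their outer faces flush with the legs' outer faces.

B is an open-topped rectangular box: outside dimensions 306×232×207 mm, with a uniform wall and base thickness of 13 mm. The base is a full 306×232 slab on the floor; four walls sit on top of the base. The front and back walls (the −y and +y sides) span the full width; the two side walls fit between them.

C is a simple wooden stool: a rectangular seat 350 mm (x) by 342 mm (y), 25 mm thick, top face at z = 380 mm, on four square legs, each 48×48 mm in cross-section. The legs rest on z = 0, each flush with a corner of the seat. Four stretchers, 48 mm wide and 21 mm tall, connect adjacent legs with their undersides at z = 196 mm, each running between the inner faces of the legs it joins and aligned with the legs' outer faces on the other axis.

The open box is on top of the table. Three stools sit around the table at the +y, −x, +x sides.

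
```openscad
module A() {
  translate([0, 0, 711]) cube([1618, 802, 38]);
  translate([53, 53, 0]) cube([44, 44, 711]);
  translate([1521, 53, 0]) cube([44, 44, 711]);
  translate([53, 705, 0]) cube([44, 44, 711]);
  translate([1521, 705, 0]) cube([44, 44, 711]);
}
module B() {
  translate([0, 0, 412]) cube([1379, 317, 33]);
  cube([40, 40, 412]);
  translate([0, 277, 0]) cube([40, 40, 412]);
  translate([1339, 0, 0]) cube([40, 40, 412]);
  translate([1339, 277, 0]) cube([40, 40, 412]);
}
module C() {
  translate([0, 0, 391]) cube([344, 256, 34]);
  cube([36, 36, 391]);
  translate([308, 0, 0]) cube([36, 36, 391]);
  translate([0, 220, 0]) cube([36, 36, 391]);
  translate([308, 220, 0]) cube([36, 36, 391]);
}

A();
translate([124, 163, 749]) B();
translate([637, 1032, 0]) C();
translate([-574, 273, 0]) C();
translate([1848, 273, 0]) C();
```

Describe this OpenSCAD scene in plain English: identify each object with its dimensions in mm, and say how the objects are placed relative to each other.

A is a table: top 1618 mm (x) × 802 mm (y), 38 mm thick, upper face at z = 749 mm, on four 44×44 mm square legs, each inset 53 mm from the nearest pair of top edges, running from z = 0 to the bottom of the top.

B is a bench: a 1379×317 mm seat slab, 33 mm thick, top at z = 445 mm, on four 40×40 mm square legs flush with the seat corners and standing on z = 0.

C is a four-legged stool. The seat is a 344×256×34 mm slab whose top surface is at z = 425 mm; four square legs, each 36×36 mm in cross-section, run from the floor (z = 0) to the underside of the seat, each flush with a corner of the seat.

The bench is on top of the table. Three stools sit around the table at the +y, −x, +x sides.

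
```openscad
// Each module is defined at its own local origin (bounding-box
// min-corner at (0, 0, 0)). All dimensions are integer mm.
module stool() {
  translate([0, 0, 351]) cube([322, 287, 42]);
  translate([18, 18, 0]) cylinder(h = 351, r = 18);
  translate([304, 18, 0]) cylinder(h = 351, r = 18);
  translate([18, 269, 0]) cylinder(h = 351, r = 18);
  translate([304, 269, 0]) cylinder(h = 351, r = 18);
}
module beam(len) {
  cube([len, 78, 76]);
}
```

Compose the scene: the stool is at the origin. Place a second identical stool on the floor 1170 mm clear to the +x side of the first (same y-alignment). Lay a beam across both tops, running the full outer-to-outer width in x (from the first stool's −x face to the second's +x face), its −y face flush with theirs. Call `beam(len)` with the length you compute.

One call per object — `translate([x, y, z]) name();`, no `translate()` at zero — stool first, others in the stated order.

stool();
translate([1492, 0, 0]) stool();
translate([0, 0, 393]) beam(1814);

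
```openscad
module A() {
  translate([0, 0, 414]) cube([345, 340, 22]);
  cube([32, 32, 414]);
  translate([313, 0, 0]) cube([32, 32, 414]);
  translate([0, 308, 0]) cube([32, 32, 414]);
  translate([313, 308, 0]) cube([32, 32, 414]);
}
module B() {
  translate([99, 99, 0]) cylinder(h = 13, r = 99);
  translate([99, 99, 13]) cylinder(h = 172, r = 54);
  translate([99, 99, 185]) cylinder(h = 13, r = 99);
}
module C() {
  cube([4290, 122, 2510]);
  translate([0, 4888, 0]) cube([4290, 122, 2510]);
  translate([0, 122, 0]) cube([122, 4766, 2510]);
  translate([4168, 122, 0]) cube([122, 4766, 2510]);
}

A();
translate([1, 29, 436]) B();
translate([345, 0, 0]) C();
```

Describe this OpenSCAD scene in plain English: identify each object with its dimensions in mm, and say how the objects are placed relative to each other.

A is a simple wooden stool: a rectangular seat 345 mm (x) by 340 mm (y), 22 mm thick, top face at z = 436 mm, on four square legs, each 32×32 mm in cross-section. The legs rest on z = 0, each flush with a corner of the seat.

B is a spool: two coaxial disc flanges of radius 99 mm and thickness 13 mm, joined by a core cylinder of radius 54 mm and height 172 mm. The lower flange rests on z = 0 and the three cylinders share a vertical axis.

C is a box-shaped house frame (walls only): outside footprint 4290×5010 mm, wall height 2510 mm, wall thickness 122 mm. The two y-facing walls run the full x-width; the two x-facing walls fit between the inner faces of the y-facing walls.

The spool is on top of the stool. The house frame is against the stool's +x side, with their −y faces flush.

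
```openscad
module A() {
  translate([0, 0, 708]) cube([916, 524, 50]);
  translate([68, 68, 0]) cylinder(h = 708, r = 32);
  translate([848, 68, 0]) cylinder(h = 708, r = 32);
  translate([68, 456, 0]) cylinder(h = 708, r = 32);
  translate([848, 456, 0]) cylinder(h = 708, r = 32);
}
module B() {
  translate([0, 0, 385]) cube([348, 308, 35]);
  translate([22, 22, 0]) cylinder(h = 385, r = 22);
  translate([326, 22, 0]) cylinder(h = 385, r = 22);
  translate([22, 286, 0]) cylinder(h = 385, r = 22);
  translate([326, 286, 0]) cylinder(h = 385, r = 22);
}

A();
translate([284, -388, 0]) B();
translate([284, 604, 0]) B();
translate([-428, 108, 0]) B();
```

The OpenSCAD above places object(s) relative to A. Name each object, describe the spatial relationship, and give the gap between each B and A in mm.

A is a table. B is a stool. Three stools sit around the table at the −y, +y, −x sides. The gap between each stool and the table is 80 mm.

Each stool's nearest face is 80 mm from the table's bounding box.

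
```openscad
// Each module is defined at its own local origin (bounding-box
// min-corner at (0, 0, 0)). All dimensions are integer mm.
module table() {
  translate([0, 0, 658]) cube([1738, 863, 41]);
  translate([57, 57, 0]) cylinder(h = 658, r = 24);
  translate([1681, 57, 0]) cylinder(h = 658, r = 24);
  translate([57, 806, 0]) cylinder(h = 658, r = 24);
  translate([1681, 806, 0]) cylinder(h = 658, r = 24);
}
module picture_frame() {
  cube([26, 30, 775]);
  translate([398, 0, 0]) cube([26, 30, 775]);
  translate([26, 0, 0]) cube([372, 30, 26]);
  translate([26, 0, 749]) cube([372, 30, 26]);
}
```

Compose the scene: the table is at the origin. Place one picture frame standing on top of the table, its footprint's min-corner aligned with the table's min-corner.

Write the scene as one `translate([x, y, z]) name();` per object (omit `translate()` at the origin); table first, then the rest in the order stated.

table();
translate([0, 0, 699]) picture_frame();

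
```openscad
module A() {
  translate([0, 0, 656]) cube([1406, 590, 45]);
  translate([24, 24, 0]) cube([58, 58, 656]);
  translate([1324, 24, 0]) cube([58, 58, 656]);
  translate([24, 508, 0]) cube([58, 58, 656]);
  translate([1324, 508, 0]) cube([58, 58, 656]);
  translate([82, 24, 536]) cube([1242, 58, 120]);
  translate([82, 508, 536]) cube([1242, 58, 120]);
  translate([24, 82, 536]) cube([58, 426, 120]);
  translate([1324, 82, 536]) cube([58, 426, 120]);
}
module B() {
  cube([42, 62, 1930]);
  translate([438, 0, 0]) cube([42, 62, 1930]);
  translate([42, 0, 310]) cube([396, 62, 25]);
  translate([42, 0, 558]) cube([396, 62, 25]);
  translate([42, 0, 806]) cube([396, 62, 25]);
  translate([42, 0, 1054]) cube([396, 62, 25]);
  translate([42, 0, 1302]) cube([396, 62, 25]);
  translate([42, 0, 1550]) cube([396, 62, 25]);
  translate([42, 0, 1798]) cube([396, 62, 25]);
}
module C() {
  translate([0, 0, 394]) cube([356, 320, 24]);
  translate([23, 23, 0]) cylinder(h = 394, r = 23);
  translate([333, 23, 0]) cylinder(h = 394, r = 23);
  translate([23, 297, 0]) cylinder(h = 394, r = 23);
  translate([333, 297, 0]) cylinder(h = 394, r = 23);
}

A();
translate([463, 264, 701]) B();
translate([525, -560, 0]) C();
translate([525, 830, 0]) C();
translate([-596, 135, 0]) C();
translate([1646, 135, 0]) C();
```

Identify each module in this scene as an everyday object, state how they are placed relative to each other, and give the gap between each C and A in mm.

Each stool's nearest face is 240 mm from the table's bounding box.

A is a table. B is a ladder. C is a stool. The ladder is on top of the table, centred. Four stools sit around the table at the −y, +y, −x, +x sides. The gap between each stool and the table is 240 mm.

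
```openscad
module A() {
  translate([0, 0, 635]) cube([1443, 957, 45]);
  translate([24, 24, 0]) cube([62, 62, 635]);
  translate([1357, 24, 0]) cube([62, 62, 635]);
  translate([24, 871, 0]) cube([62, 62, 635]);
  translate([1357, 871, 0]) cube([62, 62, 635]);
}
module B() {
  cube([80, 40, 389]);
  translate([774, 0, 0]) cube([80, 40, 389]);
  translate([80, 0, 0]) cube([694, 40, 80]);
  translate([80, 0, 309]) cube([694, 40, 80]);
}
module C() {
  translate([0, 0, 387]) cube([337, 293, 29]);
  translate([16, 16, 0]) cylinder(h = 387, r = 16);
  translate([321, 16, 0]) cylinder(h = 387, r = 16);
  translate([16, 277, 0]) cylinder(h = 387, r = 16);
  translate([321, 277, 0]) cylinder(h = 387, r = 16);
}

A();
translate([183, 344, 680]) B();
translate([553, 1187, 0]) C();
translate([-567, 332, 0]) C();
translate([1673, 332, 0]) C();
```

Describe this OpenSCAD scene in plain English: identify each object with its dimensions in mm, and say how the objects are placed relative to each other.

A is a rectangular dining table. The top is 1443×957×45 mm with its upper surface at z = 680 mm. It stands on four 62×62 mm square legs, each inset 24 mm from the nearest pair of top edges, running from the floor to the underside of the top.

B is a picture frame with a 694×229 mm rectangular opening (x by z) and a uniform 80 mm border on every side. Frame depth is 40 mm along y. It is built from two vertical stiles running the full outside height and two horizontal rails spanning the gap between the stiles.

C is a simple wooden stool: a rectangular seat 337 mm (x) by 293 mm (y), 29 mm thick, top face at z = 416 mm, on four round legs, each 32 mm in diameter. The legs rest on z = 0, each leg's axis is inset half a diameter from the nearest pair of seat edges (so the leg's bounding box is flush with the corner).

The picture frame is on top of the table. Three stools sit around the table at the +y, −x, +x sides.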